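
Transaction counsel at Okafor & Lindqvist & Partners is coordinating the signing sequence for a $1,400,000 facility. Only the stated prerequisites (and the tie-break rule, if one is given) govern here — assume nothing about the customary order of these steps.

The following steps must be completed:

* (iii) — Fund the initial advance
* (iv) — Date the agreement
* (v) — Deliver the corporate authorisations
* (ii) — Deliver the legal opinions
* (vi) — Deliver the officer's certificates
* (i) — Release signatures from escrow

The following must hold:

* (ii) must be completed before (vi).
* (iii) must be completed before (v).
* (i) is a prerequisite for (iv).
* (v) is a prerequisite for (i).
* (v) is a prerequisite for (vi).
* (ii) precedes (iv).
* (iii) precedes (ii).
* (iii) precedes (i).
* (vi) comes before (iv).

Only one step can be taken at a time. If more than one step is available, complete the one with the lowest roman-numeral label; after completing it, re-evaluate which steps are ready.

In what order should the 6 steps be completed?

(iii), (ii), (v), (i), (vi), (iv)

(iii) has no prerequisites → (iii) first.
Ready: (ii) and (v). (ii) has the earlier label → (ii).
(v) needed (iii), now all done → (v).
(i) and (vi) are both available; (i) has the earlier label → (i).
(vi) is the only step now ready → (vi).
That leaves (iv) as the only ready step → (iv).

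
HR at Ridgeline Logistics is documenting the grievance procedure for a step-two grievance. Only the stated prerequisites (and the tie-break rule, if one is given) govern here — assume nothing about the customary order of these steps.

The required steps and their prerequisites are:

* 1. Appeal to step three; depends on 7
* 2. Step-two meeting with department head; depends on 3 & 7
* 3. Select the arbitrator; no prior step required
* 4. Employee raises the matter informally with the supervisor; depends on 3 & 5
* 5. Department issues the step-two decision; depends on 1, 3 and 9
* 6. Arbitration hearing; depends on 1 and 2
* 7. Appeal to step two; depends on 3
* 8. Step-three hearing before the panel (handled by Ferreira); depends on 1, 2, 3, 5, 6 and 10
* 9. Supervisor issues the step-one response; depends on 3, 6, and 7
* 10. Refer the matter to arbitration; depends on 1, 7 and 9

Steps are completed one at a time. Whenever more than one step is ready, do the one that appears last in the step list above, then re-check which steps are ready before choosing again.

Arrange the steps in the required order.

3 is the only step with nothing outstanding, so it goes first.
That leaves 7 as the only ready step → 7.
Ready: 2 and 1. 2 is listed later → 2.
1 needed 7, now all done → 1.
That leaves 6 as the only ready step → 6.
That leaves 9 as the only ready step → 9.
10 and 5 are both available; 10 is listed later → 10.
5 needed 9, 3 and 1, now all done → 5.
Ready: 8 and 4. 8 is listed later → 8.
Next only 4 has its prerequisites met → 4.

3 → 7 → 2 → 1 → 6 → 9 → 10 → 5 → 8 → 4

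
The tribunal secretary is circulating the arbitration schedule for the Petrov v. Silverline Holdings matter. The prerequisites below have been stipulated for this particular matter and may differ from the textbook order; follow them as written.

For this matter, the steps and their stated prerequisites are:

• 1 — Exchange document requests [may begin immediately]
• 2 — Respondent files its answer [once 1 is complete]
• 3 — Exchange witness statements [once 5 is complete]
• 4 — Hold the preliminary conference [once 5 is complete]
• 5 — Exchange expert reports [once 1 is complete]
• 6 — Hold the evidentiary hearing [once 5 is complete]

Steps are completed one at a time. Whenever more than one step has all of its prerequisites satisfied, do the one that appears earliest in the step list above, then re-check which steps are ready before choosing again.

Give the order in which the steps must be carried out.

1 has no prerequisites → 1 first.
Now 2 and 5 have their prerequisites met. 2 is listed earlier, so 2 next.
5 is the only step now ready → 5.
3, 4 and 6 are all available; 3 is listed earlier → 3.
4 and 6 are both available; 4 is listed earlier → 4.
That leaves 6 as the only ready step → 6.

1 → 2 → 5 → 3 → 4 → 6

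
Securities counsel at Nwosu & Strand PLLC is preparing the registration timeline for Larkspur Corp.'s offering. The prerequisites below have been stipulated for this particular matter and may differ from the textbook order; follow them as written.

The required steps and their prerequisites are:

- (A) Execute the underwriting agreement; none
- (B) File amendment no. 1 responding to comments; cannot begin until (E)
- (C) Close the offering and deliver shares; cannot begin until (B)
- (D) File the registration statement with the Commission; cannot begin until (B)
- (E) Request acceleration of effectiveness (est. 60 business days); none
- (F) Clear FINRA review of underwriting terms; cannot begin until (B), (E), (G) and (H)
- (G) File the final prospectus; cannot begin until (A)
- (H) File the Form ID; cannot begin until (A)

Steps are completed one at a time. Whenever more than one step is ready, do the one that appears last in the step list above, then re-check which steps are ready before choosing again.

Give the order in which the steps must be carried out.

(E), (B), (D), (C), (A), (H), (G), (F)

(E) and (A) have no prerequisites; (E) is listed later, so (E) is first.
(B) now also ready, so the ready set is {(B), (A)}; (B) is listed later → (B).
(D), (C) and (A) are all available; (D) is listed later → (D).
Ready: (C) and (A). (C) is listed later → (C).
That leaves (A) as the only ready step → (A).
Ready: (H) and (G). (H) is listed later → (H).
(G) needed (A), now all done → (G).
(F) needed (H), (G), (E) and (B), now all done → (F).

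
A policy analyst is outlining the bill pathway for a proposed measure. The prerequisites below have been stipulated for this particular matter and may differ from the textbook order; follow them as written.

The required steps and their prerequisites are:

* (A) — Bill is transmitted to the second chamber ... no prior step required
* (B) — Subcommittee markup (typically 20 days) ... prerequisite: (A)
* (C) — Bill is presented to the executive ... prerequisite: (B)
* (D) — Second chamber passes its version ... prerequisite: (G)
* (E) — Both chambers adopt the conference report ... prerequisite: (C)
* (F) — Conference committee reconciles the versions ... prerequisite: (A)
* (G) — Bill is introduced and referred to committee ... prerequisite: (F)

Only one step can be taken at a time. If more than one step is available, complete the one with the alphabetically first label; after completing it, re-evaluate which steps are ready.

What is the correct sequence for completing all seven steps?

(A), (B), (C), (E), (F), (G), (D)

Only (A) has no prerequisites, so it is first.
(B) and (F) are both available; (B) has the earlier label → (B).
(C) now also ready, so the ready set is {(C), (F)}; (C) has the earlier label → (C).
(E) now also ready, so the ready set is {(E), (F)}; (E) has the earlier label → (E).
(F) is the only step now ready → (F).
Next only (G) has its prerequisites met → (G).
That leaves (D) as the only ready step → (D).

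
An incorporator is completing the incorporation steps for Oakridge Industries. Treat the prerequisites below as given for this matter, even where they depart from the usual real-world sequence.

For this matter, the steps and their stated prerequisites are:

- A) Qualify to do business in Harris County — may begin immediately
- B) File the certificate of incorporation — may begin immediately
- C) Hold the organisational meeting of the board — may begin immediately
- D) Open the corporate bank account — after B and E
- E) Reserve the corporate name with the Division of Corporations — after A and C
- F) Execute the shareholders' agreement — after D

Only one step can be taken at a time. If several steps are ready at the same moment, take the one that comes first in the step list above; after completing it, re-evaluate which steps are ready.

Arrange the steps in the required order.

A, B, C, E, D, F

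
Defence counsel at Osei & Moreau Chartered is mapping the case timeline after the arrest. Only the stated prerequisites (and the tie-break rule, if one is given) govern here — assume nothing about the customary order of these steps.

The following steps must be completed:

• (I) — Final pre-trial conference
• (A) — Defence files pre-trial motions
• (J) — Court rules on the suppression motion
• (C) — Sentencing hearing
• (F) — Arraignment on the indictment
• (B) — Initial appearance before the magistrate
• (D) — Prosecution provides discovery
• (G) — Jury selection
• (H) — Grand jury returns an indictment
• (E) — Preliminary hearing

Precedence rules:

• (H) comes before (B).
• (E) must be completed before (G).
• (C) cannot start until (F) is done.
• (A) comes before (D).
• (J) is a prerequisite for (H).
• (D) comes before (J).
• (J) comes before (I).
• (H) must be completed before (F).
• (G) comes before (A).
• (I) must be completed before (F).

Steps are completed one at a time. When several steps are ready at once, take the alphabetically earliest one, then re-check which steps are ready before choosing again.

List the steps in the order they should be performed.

(E) (G) (A) (D) (J) (H) (B) (I) (F) (C)

(E) is the only step with nothing outstanding, so it goes first.
Next only (G) has its prerequisites met → (G).
That leaves (A) as the only ready step → (A).
That leaves (D) as the only ready step → (D).
Next only (J) has its prerequisites met → (J).
Ready: (H) and (I). (H) has the earlier label → (H).
Ready: (B) and (I). (B) has the earlier label → (B).
Next only (I) has its prerequisites met → (I).
(F) needed (H) and (I), now all done → (F).
Next only (C) has its prerequisites met → (C).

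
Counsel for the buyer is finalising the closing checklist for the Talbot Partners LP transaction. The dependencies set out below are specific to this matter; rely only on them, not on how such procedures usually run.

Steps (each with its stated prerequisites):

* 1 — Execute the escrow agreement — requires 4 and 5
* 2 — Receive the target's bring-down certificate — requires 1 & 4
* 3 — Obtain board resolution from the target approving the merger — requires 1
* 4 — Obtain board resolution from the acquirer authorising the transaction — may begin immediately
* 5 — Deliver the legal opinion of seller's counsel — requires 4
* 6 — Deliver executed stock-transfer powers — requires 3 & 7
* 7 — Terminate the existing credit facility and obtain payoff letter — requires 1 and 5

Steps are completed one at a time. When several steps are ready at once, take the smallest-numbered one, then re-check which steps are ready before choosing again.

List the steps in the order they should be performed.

4 is the only step with nothing outstanding, so it goes first.
5 is the only step now ready → 5.
1 needed 4 and 5, now all done → 1.
Ready: 2, 3 and 7. 2 has the earlier label → 2.
Ready: 3 and 7. 3 has the earlier label → 3.
7 is the only step now ready → 7.
That leaves 6 as the only ready step → 6.

4 5 1 2 3 7 6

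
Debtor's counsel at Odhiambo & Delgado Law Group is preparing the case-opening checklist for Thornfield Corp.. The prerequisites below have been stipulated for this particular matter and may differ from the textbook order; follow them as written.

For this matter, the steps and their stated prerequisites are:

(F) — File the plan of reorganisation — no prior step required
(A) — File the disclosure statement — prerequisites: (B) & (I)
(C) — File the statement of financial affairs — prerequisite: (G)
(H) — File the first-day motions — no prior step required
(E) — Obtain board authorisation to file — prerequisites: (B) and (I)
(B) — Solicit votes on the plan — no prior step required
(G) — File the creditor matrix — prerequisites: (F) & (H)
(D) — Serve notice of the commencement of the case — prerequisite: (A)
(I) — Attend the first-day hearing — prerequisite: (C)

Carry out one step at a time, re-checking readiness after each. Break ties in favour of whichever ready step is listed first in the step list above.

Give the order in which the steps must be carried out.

(F), (H) and (B) have no prerequisites; (F) is listed earlier, so (F) is first.
Ready: (H) and (B). (H) is listed earlier → (H).
(G) now also ready, so the ready set is {(B), (G)}; (B) is listed earlier → (B).
That leaves (G) as the only ready step → (G).
Next only (C) has its prerequisites met → (C).
(I) needed (C), now all done → (I).
(A) and (E) are both available; (A) is listed earlier → (A).
(D) now also ready, so the ready set is {(E), (D)}; (E) is listed earlier → (E).
(D) needed (A), now all done → (D).

(F) → (H) → (B) → (G) → (C) → (I) → (A) → (E) → (D)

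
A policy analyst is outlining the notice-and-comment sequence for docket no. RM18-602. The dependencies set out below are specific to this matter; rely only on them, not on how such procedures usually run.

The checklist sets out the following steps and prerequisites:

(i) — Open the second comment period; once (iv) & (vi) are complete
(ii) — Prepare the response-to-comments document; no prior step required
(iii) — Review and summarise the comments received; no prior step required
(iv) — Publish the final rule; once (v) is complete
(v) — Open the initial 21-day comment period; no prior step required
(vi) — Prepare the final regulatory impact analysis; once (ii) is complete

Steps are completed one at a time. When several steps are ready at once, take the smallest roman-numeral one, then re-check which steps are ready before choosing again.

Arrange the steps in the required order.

(ii), (iii), (v), (iv), (vi), (i)

Nothing is required for (ii), (iii) and (v). (ii) has the earlier label → (ii) first.
Now (iii), (v) and (vi) have their prerequisites met. (iii) has the earlier label, so (iii) next.
(v) and (vi) are both available; (v) has the earlier label → (v).
(iv) now also ready, so the ready set is {(iv), (vi)}; (iv) has the earlier label → (iv).
(vi) needed (ii), now all done → (vi).
(i) needed (iv) and (vi), now all done → (i).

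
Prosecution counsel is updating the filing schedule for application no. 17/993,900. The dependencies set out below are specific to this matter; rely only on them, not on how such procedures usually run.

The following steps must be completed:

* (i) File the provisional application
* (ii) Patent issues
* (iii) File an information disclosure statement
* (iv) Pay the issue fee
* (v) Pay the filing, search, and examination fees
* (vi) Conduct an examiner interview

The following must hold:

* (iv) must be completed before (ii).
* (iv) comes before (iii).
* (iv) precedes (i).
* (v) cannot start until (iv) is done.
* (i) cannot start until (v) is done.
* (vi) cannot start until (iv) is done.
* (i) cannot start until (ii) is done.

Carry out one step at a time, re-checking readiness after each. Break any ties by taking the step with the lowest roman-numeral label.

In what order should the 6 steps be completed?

(iv) → (ii) → (iii) → (v) → (i) → (vi)

Only (iv) has no prerequisites, so it is first.
(ii), (iii), (v) and (vi) are all available; (ii) has the earlier label → (ii).
Ready: (iii), (v) and (vi). (iii) has the earlier label → (iii).
(v) and (vi) are both available; (v) has the earlier label → (v).
(i) and (vi) are both available; (i) has the earlier label → (i).
That leaves (vi) as the only ready step → (vi).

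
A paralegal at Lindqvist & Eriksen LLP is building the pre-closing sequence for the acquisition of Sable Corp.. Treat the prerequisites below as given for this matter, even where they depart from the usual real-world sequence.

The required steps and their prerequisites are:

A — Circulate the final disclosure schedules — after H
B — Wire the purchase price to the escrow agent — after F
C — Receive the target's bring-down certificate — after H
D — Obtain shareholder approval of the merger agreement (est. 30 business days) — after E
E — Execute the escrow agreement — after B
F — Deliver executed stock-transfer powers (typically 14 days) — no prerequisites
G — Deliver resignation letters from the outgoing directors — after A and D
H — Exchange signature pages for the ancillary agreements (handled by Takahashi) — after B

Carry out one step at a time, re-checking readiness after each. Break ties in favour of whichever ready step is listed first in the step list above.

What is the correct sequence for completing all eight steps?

F B E D H A C G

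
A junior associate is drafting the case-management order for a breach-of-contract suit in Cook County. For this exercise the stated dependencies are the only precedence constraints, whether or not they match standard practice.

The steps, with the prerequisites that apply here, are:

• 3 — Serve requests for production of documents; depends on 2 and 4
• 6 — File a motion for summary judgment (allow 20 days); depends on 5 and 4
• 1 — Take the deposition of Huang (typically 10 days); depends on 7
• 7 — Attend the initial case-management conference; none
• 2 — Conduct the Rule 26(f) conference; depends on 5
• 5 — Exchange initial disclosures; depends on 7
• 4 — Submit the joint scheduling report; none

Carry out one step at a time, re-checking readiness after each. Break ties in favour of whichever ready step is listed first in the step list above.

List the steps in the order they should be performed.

7 1 5 2 4 3 6

Nothing is required for 7 and 4. 7 is listed earlier → 7 first.
1, 5 and 4 are all available; 1 is listed earlier → 1.
Now 5 and 4 have their prerequisites met. 5 is listed earlier, so 5 next.
2 and 4 are both available; 2 is listed earlier → 2.
Next only 4 has its prerequisites met → 4.
Now 3 and 6 have their prerequisites met. 3 is listed earlier, so 3 next.
6 needed 5 and 4, now all done → 6.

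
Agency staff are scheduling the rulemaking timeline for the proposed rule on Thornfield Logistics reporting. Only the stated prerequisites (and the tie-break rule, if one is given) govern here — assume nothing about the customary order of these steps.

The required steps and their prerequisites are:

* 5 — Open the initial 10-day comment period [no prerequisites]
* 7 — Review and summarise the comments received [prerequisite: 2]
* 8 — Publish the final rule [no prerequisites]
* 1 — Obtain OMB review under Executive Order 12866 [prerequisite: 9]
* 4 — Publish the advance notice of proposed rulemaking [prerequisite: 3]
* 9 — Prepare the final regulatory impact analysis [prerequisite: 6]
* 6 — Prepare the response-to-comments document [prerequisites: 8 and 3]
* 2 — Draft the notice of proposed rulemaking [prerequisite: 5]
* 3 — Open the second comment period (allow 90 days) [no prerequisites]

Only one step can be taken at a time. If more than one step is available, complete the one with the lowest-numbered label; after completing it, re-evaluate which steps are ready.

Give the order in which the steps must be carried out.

3 4 5 2 7 8 6 9 1

Nothing is required for 3, 5 and 8. 3 has the earlier label → 3 first.
Now 4, 5 and 8 have their prerequisites met. 4 has the earlier label, so 4 next.
Ready: 5 and 8. 5 has the earlier label → 5.
2 now also ready, so the ready set is {2, 8}; 2 has the earlier label → 2.
7 now also ready, so the ready set is {7, 8}; 7 has the earlier label → 7.
8 is the only step now ready → 8.
That leaves 6 as the only ready step → 6.
9 needed 6, now all done → 9.
1 needed 9, now all done → 1.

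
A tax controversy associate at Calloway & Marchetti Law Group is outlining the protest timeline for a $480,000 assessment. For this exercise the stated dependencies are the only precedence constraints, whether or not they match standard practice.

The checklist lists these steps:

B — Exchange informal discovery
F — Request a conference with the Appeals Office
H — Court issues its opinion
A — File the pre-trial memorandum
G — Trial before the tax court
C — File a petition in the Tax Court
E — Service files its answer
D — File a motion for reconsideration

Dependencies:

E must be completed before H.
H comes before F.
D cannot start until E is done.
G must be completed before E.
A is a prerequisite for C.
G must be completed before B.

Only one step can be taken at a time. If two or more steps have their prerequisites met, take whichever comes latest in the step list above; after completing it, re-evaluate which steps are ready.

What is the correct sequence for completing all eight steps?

G, E, D, A, C, H, F, B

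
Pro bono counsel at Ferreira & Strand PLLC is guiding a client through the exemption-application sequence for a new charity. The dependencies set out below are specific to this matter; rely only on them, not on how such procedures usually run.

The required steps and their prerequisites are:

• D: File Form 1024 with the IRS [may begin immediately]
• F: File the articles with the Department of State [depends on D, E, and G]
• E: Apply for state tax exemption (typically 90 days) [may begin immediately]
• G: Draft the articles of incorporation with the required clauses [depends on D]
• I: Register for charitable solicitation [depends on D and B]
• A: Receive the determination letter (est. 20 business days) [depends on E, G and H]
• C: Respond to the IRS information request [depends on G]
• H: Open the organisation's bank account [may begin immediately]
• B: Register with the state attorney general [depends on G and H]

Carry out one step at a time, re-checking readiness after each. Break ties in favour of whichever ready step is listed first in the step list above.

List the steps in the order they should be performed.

D, E, G, F, C, H, A, B, I

D, E and H have no prerequisites; D is listed earlier, so D is first.
E, G and H are all available; E is listed earlier → E.
G and H are both available; G is listed earlier → G.
F and C now also ready, so the ready set is {F, C, H}; F is listed earlier → F.
C and H are both available; C is listed earlier → C.
That leaves H as the only ready step → H.
A and B are both available; A is listed earlier → A.
Next only B has its prerequisites met → B.
I needed D and B, now all done → I.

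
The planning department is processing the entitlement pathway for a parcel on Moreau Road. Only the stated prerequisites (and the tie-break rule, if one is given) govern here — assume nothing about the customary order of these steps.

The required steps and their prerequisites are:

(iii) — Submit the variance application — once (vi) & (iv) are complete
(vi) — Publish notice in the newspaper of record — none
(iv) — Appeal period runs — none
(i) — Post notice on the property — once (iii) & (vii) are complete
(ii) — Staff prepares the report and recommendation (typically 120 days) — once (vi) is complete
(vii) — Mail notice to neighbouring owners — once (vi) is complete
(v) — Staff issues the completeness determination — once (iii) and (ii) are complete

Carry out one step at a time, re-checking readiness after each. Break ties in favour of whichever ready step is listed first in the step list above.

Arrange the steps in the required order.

(vi), (iv), (iii), (ii), (vii), (i), (v)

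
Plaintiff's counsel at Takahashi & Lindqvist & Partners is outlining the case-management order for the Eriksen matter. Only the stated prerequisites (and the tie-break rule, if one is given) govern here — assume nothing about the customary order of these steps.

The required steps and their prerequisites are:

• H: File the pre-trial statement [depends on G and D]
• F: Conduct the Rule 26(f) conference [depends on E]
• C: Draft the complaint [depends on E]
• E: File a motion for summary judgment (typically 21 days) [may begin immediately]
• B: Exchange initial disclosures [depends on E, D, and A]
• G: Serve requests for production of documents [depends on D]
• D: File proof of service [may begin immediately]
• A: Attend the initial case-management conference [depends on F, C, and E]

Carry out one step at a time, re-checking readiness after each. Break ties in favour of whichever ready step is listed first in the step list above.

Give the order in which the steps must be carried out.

E → F → C → D → G → H → A → B

E and D have no prerequisites; E is listed earlier, so E is first.
F and C now also ready, so the ready set is {F, C, D}; F is listed earlier → F.
C and D are both available; C is listed earlier → C.
Now D and A have their prerequisites met. D is listed earlier, so D next.
G now also ready, so the ready set is {G, A}; G is listed earlier → G.
Ready: H and A. H is listed earlier → H.
Next only A has its prerequisites met → A.
B needed E, D and A, now all done → B.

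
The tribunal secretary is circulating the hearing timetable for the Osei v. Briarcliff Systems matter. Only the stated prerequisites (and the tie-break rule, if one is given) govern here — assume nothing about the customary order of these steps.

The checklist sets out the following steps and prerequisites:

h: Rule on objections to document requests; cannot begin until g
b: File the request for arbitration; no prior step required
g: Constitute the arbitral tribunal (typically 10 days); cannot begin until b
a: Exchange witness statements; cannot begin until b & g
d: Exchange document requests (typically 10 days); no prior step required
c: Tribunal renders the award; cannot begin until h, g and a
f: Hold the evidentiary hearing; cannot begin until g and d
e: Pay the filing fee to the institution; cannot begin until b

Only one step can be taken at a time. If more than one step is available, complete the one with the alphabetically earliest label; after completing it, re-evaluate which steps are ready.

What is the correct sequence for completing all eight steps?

b and d have no prerequisites; b has the earlier label, so b is first.
Ready: d, e and g. d has the earlier label → d.
Now e and g have their prerequisites met. e has the earlier label, so e next.
Next only g has its prerequisites met → g.
a, f and h are all available; a has the earlier label → a.
Now f and h have their prerequisites met. f has the earlier label, so f next.
Next only h has its prerequisites met → h.
Next only c has its prerequisites met → c.

b → d → e → g → a → f → h → c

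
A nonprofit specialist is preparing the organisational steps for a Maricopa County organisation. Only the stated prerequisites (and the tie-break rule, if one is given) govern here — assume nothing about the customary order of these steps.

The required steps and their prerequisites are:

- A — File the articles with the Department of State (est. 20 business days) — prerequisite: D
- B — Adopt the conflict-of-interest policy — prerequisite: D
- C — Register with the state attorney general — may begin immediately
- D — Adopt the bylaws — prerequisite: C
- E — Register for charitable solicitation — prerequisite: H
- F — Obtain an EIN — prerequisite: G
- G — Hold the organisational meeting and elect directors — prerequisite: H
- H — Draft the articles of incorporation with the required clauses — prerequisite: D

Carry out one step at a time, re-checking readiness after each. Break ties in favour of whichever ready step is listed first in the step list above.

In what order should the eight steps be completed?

C has no prerequisites → C first.
That leaves D as the only ready step → D.
Ready: A, B and H. A is listed earlier → A.
B and H are both available; B is listed earlier → B.
H needed D, now all done → H.
Ready: E and G. E is listed earlier → E.
G needed H, now all done → G.
F is the only step now ready → F.

C, D, A, B, H, E, G, F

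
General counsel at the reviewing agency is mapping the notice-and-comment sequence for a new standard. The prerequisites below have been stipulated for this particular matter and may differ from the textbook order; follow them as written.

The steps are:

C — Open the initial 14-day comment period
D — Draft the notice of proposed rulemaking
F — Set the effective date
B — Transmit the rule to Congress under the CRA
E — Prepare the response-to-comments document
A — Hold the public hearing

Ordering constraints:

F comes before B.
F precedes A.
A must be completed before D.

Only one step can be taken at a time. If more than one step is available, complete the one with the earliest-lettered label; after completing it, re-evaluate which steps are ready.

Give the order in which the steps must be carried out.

C E F A B D

C, E and F have no prerequisites; C has the earlier label, so C is first.
Ready: E and F. E has the earlier label → E.
Next only F has its prerequisites met → F.
A and B are both available; A has the earlier label → A.
D now also ready, so the ready set is {B, D}; B has the earlier label → B.
D needed A, now all done → D.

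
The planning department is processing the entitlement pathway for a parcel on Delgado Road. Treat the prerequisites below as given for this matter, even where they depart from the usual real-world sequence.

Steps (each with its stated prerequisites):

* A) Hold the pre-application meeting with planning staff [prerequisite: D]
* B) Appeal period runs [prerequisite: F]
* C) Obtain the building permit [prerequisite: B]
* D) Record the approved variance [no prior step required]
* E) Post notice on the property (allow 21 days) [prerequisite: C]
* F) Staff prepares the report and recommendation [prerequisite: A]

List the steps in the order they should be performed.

Only D has no prerequisites, so it is first.
A is the only step now ready → A.
That leaves F as the only ready step → F.
B needed F, now all done → B.
C is the only step now ready → C.
E needed C, now all done → E.

D, A, F, B, C, E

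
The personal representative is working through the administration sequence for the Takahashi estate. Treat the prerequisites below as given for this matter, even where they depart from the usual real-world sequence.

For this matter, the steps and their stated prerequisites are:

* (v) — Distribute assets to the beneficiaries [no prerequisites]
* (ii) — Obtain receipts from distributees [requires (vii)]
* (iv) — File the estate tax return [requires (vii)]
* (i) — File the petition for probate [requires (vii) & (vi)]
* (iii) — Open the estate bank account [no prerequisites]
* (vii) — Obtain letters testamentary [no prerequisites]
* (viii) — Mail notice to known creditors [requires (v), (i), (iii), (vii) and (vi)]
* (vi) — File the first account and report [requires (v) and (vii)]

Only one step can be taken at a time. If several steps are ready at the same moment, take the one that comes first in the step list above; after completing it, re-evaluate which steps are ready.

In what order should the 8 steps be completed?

(v), (iii), (vii), (ii), (iv), (vi), (i), (viii)

(v), (iii) and (vii) have no prerequisites; (v) is listed earlier, so (v) is first.
Ready: (iii) and (vii). (iii) is listed earlier → (iii).
(vii) is the only step now ready → (vii).
(ii), (iv) and (vi) are all available; (ii) is listed earlier → (ii).
Now (iv) and (vi) have their prerequisites met. (iv) is listed earlier, so (iv) next.
That leaves (vi) as the only ready step → (vi).
Next only (i) has its prerequisites met → (i).
That leaves (viii) as the only ready step → (viii).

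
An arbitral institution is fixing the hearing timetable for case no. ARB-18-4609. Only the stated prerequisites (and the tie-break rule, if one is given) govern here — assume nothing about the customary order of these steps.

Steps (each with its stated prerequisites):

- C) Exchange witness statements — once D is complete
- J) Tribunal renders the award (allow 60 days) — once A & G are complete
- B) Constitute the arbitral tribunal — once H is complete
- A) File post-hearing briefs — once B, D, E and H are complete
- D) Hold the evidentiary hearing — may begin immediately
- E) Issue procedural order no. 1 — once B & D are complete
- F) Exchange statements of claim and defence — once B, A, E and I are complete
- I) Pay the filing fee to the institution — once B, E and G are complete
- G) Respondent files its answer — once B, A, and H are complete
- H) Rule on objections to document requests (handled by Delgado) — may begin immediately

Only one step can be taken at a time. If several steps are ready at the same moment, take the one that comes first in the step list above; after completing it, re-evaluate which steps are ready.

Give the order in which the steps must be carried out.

D, C, H, B, E, A, G, J, I, F

D and H have no prerequisites; D is listed earlier, so D is first.
C now also ready, so the ready set is {C, H}; C is listed earlier → C.
Next only H has its prerequisites met → H.
B needed H, now all done → B.
E is the only step now ready → E.
That leaves A as the only ready step → A.
G needed B, A and H, now all done → G.
J and I are both available; J is listed earlier → J.
I is the only step now ready → I.
That leaves F as the only ready step → F.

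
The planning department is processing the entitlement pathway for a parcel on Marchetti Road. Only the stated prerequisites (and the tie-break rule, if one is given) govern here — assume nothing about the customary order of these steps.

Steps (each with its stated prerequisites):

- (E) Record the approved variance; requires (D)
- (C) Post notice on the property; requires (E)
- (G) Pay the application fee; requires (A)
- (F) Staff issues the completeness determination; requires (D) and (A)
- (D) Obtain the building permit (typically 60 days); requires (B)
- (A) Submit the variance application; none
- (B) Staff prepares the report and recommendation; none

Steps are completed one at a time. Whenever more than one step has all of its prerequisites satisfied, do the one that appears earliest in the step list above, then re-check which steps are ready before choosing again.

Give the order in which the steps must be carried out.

(A), (G), (B), (D), (E), (C), (F)

(A) and (B) have no prerequisites; (A) is listed earlier, so (A) is first.
(G) and (B) are both available; (G) is listed earlier → (G).
That leaves (B) as the only ready step → (B).
Next only (D) has its prerequisites met → (D).
Ready: (E) and (F). (E) is listed earlier → (E).
(C) now also ready, so the ready set is {(C), (F)}; (C) is listed earlier → (C).
That leaves (F) as the only ready step → (F).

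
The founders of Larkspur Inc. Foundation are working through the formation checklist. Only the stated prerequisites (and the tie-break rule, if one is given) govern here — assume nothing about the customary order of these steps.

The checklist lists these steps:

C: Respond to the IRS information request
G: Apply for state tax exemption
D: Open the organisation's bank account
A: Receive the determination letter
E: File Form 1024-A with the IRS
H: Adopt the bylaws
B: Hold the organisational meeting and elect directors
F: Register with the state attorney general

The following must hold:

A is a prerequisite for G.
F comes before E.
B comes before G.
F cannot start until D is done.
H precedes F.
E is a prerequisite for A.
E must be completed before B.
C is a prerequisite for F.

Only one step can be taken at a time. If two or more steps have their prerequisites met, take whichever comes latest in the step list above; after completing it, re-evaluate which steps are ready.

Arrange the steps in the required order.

H, D and C have no prerequisites; H is listed later, so H is first.
Ready: D and C. D is listed later → D.
C is the only step now ready → C.
That leaves F as the only ready step → F.
E is the only step now ready → E.
Now B and A have their prerequisites met. B is listed later, so B next.
A needed E, now all done → A.
G needed B and A, now all done → G.

H → D → C → F → E → B → A → G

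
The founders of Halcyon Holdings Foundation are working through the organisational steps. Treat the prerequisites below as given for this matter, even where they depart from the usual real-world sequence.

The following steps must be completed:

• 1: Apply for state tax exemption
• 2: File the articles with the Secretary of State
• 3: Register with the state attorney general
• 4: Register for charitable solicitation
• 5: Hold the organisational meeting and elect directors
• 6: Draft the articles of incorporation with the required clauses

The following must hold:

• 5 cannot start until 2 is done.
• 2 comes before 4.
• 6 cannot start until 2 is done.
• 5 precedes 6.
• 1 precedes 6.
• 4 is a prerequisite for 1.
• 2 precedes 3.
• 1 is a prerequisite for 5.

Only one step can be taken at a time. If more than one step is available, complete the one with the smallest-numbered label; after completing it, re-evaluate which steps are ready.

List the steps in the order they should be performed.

2, 3, 4, 1, 5, 6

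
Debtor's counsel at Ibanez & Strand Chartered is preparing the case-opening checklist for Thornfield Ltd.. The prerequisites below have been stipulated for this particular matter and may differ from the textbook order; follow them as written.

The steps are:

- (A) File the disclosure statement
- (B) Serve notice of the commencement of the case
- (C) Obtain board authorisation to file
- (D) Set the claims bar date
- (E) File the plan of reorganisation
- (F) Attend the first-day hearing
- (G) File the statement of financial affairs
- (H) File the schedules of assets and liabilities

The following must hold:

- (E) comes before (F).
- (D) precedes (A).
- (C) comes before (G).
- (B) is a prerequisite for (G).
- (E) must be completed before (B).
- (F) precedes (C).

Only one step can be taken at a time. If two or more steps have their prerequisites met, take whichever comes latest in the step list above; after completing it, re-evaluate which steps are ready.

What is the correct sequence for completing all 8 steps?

(H), (E), (F), (D), (C), (B), (G), (A)

(H), (E) and (D) have no prerequisites; (H) is listed later, so (H) is first.
(E) and (D) are both available; (E) is listed later → (E).
(F) and (B) now also ready, so the ready set is {(F), (D), (B)}; (F) is listed later → (F).
(C) now also ready, so the ready set is {(D), (C), (B)}; (D) is listed later → (D).
Now (C), (B) and (A) have their prerequisites met. (C) is listed later, so (C) next.
Ready: (B) and (A). (B) is listed later → (B).
(G) and (A) are both available; (G) is listed later → (G).
(A) is the only step now ready → (A).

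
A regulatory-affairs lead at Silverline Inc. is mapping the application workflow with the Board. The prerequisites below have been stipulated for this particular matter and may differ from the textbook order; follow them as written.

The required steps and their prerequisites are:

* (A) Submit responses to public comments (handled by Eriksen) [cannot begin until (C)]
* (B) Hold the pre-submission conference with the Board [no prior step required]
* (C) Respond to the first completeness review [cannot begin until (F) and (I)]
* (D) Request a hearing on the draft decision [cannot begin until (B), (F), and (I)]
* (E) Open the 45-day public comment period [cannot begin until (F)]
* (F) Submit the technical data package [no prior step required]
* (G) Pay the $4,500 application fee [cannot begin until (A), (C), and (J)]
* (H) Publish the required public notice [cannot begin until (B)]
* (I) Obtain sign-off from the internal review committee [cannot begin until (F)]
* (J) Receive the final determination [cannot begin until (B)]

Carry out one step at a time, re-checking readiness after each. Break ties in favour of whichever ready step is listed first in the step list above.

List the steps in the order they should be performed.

(B) and (F) have no prerequisites; (B) is listed earlier, so (B) is first.
Now (F), (H) and (J) have their prerequisites met. (F) is listed earlier, so (F) next.
(E), (H), (I) and (J) are all available; (E) is listed earlier → (E).
(H), (I) and (J) are all available; (H) is listed earlier → (H).
(I) and (J) are both available; (I) is listed earlier → (I).
Now (C), (D) and (J) have their prerequisites met. (C) is listed earlier, so (C) next.
(A), (D) and (J) are all available; (A) is listed earlier → (A).
(D) and (J) are both available; (D) is listed earlier → (D).
(J) is the only step now ready → (J).
That leaves (G) as the only ready step → (G).

(B) → (F) → (E) → (H) → (I) → (C) → (A) → (D) → (J) → (G)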